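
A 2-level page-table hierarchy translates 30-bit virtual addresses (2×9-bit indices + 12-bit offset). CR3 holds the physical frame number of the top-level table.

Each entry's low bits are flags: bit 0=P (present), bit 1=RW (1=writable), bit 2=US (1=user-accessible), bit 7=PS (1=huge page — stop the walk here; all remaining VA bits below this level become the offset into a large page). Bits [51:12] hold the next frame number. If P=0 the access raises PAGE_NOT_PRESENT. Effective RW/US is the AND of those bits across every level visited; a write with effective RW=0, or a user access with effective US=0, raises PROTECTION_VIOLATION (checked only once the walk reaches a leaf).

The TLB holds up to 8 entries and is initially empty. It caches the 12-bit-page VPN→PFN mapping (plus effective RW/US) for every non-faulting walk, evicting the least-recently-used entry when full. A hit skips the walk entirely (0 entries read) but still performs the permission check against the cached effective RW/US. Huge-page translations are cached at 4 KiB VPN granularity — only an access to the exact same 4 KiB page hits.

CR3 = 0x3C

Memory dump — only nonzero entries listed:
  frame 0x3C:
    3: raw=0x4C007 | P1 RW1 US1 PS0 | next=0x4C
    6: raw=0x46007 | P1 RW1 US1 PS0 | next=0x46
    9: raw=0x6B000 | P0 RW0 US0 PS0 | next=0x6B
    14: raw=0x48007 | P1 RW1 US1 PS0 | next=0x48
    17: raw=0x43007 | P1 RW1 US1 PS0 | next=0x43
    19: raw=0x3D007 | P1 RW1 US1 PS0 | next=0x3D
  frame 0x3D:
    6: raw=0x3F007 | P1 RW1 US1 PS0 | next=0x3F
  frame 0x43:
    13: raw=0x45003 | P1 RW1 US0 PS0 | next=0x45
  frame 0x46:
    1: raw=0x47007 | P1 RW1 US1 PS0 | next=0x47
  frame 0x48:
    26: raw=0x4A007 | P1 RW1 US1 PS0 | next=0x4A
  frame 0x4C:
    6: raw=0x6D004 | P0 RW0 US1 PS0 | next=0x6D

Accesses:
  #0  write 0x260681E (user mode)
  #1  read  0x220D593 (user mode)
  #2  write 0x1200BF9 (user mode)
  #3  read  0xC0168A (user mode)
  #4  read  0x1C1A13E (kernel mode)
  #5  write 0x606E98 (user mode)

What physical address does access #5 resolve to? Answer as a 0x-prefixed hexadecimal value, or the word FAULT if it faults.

Per-access translation:
#0 VA=0x260681E (w,user):
  L0: frame=0x3C idx=19 entry=0x3D007 [P=1 RW=1 US=1 PS=0]
  L1: frame=0x3D idx=6 entry=0x3F007 [P=1 RW=1 US=1 PS=0]
  ⇒ phys 0x3F81E  [2 reads]
#1 VA=0x220D593 (r,user):
  L0: frame=0x3C idx=17 entry=0x43007 [P=1 RW=1 US=1 PS=0]
  L1: frame=0x43 idx=13 entry=0x45003 [P=1 RW=1 US=0 PS=0]
  → PROTECTION_VIOLATION  (2 entries read)
#2 VA=0x1200BF9 (w,user):
  L0: frame=0x3C idx=9 entry=0x6B000 [P=0 RW=0 US=0 PS=0]
  → PAGE_NOT_PRESENT  (1 entries read)
#3 VA=0xC0168A (r,user):
  L0: frame=0x3C idx=6 entry=0x46007 [P=1 RW=1 US=1 PS=0]
  L1: frame=0x46 idx=1 entry=0x47007 [P=1 RW=1 US=1 PS=0]
  ⇒ phys 0x4768A  [2 reads]
#4 VA=0x1C1A13E (r,kernel):
  L0: frame=0x3C idx=14 entry=0x48007 [P=1 RW=1 US=1 PS=0]
  L1: frame=0x48 idx=26 entry=0x4A007 [P=1 RW=1 US=1 PS=0]
  ⇒ phys 0x4A13E  [2 reads]
#5 VA=0x606E98 (w,user):
  L0: frame=0x3C idx=3 entry=0x4C007 [P=1 RW=1 US=1 PS=0]
  L1: frame=0x4C idx=6 entry=0x6D004 [P=0 RW=0 US=1 PS=0]
  → PAGE_NOT_PRESENT  (2 entries read)

Access #5 PA: FAULT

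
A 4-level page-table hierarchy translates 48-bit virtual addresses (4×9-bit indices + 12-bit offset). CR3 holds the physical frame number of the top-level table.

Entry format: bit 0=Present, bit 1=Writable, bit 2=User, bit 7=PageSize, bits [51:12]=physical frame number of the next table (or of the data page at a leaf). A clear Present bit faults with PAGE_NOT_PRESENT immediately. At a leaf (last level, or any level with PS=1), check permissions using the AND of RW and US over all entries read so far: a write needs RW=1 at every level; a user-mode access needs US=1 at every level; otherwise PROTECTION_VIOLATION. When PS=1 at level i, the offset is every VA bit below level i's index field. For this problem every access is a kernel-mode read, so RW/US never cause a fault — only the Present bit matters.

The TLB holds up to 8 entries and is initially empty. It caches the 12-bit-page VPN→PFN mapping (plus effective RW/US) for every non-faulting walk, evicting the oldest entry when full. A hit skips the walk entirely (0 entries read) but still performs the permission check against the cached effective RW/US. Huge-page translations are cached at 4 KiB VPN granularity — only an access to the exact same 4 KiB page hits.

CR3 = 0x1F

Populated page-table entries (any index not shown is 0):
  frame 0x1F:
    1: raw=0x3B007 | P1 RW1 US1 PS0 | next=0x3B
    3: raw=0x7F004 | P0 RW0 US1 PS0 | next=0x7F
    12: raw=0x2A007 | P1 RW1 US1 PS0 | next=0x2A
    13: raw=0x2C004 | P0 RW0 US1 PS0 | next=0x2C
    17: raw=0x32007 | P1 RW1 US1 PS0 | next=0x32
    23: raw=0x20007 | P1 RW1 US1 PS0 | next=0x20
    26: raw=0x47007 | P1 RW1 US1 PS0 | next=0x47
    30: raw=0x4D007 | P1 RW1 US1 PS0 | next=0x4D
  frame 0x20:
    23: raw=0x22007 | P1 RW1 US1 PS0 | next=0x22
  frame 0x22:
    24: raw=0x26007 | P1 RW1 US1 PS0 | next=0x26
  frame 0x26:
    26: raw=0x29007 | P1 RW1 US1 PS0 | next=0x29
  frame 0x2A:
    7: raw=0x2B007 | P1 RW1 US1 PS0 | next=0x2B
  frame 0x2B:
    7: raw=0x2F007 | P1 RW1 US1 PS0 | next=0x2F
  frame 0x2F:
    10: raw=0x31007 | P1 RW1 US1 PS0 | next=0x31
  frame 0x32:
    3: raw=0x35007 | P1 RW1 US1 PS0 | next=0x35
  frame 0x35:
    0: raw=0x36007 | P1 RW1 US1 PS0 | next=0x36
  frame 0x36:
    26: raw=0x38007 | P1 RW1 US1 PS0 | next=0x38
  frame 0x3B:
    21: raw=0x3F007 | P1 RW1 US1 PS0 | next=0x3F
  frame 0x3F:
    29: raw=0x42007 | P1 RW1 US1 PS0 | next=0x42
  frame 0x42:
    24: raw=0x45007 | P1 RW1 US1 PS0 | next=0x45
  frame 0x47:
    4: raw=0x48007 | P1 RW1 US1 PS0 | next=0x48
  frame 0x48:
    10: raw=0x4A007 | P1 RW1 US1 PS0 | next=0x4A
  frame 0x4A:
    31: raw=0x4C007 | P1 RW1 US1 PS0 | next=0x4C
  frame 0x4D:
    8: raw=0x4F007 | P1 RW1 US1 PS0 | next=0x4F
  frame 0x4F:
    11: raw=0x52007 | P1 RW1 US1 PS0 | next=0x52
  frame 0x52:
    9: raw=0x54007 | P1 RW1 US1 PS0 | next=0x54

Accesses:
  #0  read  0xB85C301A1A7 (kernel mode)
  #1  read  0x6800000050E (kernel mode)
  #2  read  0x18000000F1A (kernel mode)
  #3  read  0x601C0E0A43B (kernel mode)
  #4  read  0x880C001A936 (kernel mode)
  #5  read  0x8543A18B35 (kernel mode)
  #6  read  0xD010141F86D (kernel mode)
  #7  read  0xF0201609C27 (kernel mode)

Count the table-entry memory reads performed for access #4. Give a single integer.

Walk each access:
#0 VA=0xB85C301A1A7 (r,kernel):
  [0] read 0x1F idx=23: raw=0x20007 flags P=1 W=1 U=1 S=0
  [1] read 0x20 idx=23: raw=0x22007 flags P=1 W=1 U=1 S=0
  [2] read 0x22 idx=24: raw=0x26007 flags P=1 W=1 U=1 S=0
  [3] read 0x26 idx=26: raw=0x29007 flags P=1 W=1 U=1 S=0
  → PA=0x291A7  (4 entries read)
#1 VA=0x6800000050E (r,kernel):
  [0] read 0x1F idx=13: raw=0x2C004 flags P=0 W=0 U=1 S=0
  → PAGE_NOT_PRESENT  (1 entries read)
#2 VA=0x18000000F1A (r,kernel):
  [0] read 0x1F idx=3: raw=0x7F004 flags P=0 W=0 U=1 S=0
  → PAGE_NOT_PRESENT  (1 entries read)
#3 VA=0x601C0E0A43B (r,kernel):
  [0] read 0x1F idx=12: raw=0x2A007 flags P=1 W=1 U=1 S=0
  [1] read 0x2A idx=7: raw=0x2B007 flags P=1 W=1 U=1 S=0
  [2] read 0x2B idx=7: raw=0x2F007 flags P=1 W=1 U=1 S=0
  [3] read 0x2F idx=10: raw=0x31007 flags P=1 W=1 U=1 S=0
  → PA=0x3143B  (4 entries read)
#4 VA=0x880C001A936 (r,kernel):
  [0] read 0x1F idx=17: raw=0x32007 flags P=1 W=1 U=1 S=0
  [1] read 0x32 idx=3: raw=0x35007 flags P=1 W=1 U=1 S=0
  [2] read 0x35 idx=0: raw=0x36007 flags P=1 W=1 U=1 S=0
  [3] read 0x36 idx=26: raw=0x38007 flags P=1 W=1 U=1 S=0
  → PA=0x38936  (4 entries read)
#5 VA=0x8543A18B35 (r,kernel):
  [0] read 0x1F idx=1: raw=0x3B007 flags P=1 W=1 U=1 S=0
  [1] read 0x3B idx=21: raw=0x3F007 flags P=1 W=1 U=1 S=0
  [2] read 0x3F idx=29: raw=0x42007 flags P=1 W=1 U=1 S=0
  [3] read 0x42 idx=24: raw=0x45007 flags P=1 W=1 U=1 S=0
  → PA=0x45B35  (4 entries read)
#6 VA=0xD010141F86D (r,kernel):
  [0] read 0x1F idx=26: raw=0x47007 flags P=1 W=1 U=1 S=0
  [1] read 0x47 idx=4: raw=0x48007 flags P=1 W=1 U=1 S=0
  [2] read 0x48 idx=10: raw=0x4A007 flags P=1 W=1 U=1 S=0
  [3] read 0x4A idx=31: raw=0x4C007 flags P=1 W=1 U=1 S=0
  → PA=0x4C86D  (4 entries read)
#7 VA=0xF0201609C27 (r,kernel):
  [0] read 0x1F idx=30: raw=0x4D007 flags P=1 W=1 U=1 S=0
  [1] read 0x4D idx=8: raw=0x4F007 flags P=1 W=1 U=1 S=0
  [2] read 0x4F idx=11: raw=0x52007 flags P=1 W=1 U=1 S=0
  [3] read 0x52 idx=9: raw=0x54007 flags P=1 W=1 U=1 S=0
  → PA=0x54C27  (4 entries read)

Entries read for #4: 4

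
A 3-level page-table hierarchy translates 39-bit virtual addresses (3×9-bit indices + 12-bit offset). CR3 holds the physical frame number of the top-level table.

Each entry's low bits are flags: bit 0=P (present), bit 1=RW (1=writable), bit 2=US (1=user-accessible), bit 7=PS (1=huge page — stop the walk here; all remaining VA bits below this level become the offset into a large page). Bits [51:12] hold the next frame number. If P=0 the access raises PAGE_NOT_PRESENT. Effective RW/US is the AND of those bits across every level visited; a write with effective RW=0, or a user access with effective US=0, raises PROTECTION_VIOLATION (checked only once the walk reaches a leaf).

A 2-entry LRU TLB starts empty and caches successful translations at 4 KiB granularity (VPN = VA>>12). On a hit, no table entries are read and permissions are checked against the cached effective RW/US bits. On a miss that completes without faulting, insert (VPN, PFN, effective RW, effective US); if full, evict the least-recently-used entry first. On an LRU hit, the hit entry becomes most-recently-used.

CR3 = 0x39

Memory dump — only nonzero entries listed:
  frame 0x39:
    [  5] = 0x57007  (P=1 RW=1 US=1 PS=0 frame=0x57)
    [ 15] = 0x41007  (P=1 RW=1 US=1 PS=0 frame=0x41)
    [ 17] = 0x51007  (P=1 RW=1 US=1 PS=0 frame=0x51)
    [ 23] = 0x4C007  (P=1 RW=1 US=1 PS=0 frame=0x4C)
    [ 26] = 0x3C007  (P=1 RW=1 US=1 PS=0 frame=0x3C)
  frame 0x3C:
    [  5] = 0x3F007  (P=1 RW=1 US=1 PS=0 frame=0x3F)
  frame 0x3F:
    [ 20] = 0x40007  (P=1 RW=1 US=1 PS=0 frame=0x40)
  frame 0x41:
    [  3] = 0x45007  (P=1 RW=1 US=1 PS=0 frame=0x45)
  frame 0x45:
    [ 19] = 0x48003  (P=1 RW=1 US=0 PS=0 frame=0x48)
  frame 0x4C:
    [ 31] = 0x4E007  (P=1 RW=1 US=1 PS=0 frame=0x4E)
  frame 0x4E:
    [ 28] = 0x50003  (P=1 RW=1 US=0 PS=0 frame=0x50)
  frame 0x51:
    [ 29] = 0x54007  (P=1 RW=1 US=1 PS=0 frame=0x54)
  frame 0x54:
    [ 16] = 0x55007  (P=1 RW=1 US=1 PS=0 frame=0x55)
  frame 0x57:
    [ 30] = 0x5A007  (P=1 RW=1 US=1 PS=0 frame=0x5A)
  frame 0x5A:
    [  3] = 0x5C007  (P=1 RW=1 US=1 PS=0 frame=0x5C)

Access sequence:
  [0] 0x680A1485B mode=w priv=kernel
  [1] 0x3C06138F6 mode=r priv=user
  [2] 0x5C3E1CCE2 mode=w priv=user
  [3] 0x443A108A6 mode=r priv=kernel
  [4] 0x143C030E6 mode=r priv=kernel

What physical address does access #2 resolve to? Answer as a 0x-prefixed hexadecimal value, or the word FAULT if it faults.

Per-access translation:
#0 VA=0x680A1485B (w,kernel):
  L0 @0x39[26] → 0x3C007  P=1,RW=1,US=1,PS=0
  L1 @0x3C[5] → 0x3F007  P=1,RW=1,US=1,PS=0
  L2 @0x3F[20] → 0x40007  P=1,RW=1,US=1,PS=0
  ✓ 0x4085B  — 3 lookups
#1 VA=0x3C06138F6 (r,user):
  L0 @0x39[15] → 0x41007  P=1,RW=1,US=1,PS=0
  L1 @0x41[3] → 0x45007  P=1,RW=1,US=1,PS=0
  L2 @0x45[19] → 0x48003  P=1,RW=1,US=0,PS=0
  → PROTECTION_VIOLATION  (3 entries read)
#2 VA=0x5C3E1CCE2 (w,user):
  L0 @0x39[23] → 0x4C007  P=1,RW=1,US=1,PS=0
  L1 @0x4C[31] → 0x4E007  P=1,RW=1,US=1,PS=0
  L2 @0x4E[28] → 0x50003  P=1,RW=1,US=0,PS=0
  → PROTECTION_VIOLATION  (3 entries read)
#3 VA=0x443A108A6 (r,kernel):
  L0 @0x39[17] → 0x51007  P=1,RW=1,US=1,PS=0
  L1 @0x51[29] → 0x54007  P=1,RW=1,US=1,PS=0
  L2 @0x54[16] → 0x55007  P=1,RW=1,US=1,PS=0
  ✓ 0x558A6  — 3 lookups
#4 VA=0x143C030E6 (r,kernel):
  L0 @0x39[5] → 0x57007  P=1,RW=1,US=1,PS=0
  L1 @0x57[30] → 0x5A007  P=1,RW=1,US=1,PS=0
  L2 @0x5A[3] → 0x5C007  P=1,RW=1,US=1,PS=0
  ✓ 0x5C0E6  — 3 lookups

Access #2 PA: FAULT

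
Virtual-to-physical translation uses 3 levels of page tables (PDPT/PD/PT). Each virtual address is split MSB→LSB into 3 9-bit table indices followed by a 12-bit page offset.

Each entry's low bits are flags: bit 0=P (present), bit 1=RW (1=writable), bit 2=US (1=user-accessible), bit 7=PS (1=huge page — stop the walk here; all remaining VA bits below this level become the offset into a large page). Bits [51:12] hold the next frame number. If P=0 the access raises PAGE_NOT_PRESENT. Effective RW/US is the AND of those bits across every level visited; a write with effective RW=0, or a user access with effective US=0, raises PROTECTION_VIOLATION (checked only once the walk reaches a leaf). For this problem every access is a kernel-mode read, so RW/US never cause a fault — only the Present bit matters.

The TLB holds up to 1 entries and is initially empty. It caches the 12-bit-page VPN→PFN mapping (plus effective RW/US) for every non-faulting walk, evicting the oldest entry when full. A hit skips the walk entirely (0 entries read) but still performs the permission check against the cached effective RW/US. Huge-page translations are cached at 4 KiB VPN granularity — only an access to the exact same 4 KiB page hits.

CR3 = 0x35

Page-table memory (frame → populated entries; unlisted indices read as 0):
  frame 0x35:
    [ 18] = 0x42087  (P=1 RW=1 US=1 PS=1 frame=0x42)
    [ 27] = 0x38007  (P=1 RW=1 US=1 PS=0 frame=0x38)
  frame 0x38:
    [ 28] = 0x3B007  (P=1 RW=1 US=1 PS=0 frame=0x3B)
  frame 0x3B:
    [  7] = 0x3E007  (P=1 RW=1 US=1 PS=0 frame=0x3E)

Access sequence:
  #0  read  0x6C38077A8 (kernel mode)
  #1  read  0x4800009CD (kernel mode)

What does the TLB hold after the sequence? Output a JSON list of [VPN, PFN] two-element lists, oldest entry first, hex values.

Per-access translation:
#0 VA=0x6C38077A8 (r,kernel):
  L0: frame=0x35 idx=27 entry=0x38007 [P=1 RW=1 US=1 PS=0]
  L1: frame=0x38 idx=28 entry=0x3B007 [P=1 RW=1 US=1 PS=0]
  L2: frame=0x3B idx=7 entry=0x3E007 [P=1 RW=1 US=1 PS=0]
  ✓ 0x3E7A8  — 3 lookups
#1 VA=0x4800009CD (r,kernel):
  L0: frame=0x35 idx=18 entry=0x42087 [P=1 RW=1 US=1 PS=1]
  ✓ 0x429CD (huge @L0)  — 1 lookups

TLB: [["0x480000", "0x42"]]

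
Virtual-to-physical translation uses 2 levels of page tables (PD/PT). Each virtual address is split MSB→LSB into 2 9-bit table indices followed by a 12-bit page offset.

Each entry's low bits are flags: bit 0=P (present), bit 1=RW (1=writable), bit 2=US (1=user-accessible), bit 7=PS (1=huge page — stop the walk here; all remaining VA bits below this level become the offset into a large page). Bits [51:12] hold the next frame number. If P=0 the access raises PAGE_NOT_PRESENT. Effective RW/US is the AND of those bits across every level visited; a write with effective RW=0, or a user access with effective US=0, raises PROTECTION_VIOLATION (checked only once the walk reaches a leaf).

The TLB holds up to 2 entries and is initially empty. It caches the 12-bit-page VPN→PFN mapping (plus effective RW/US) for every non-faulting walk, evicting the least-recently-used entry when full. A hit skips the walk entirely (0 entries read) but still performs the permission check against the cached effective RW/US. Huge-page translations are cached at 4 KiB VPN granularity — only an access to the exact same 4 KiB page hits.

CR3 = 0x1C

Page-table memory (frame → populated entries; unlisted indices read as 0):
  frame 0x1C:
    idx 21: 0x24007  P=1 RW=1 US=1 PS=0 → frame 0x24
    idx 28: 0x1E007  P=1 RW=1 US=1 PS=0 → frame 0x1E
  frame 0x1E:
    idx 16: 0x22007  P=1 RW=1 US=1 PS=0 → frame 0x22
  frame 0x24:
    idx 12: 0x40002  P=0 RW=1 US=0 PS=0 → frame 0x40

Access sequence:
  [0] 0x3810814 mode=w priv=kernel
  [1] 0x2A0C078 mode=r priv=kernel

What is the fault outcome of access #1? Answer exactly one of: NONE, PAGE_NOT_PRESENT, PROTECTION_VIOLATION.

Per-access translation:
#0 VA=0x3810814 (w,kernel):
  L0: frame=0x1C idx=28 entry=0x1E007 [P=1 RW=1 US=1 PS=0]
  L1: frame=0x1E idx=16 entry=0x22007 [P=1 RW=1 US=1 PS=0]
  → PA=0x22814  (2 entries read)
#1 VA=0x2A0C078 (r,kernel):
  L0: frame=0x1C idx=21 entry=0x24007 [P=1 RW=1 US=1 PS=0]
  L1: frame=0x24 idx=12 entry=0x40002 [P=0 RW=1 US=0 PS=0]
  → PAGE_NOT_PRESENT  (2 entries read)

Access #1 fault: PAGE_NOT_PRESENT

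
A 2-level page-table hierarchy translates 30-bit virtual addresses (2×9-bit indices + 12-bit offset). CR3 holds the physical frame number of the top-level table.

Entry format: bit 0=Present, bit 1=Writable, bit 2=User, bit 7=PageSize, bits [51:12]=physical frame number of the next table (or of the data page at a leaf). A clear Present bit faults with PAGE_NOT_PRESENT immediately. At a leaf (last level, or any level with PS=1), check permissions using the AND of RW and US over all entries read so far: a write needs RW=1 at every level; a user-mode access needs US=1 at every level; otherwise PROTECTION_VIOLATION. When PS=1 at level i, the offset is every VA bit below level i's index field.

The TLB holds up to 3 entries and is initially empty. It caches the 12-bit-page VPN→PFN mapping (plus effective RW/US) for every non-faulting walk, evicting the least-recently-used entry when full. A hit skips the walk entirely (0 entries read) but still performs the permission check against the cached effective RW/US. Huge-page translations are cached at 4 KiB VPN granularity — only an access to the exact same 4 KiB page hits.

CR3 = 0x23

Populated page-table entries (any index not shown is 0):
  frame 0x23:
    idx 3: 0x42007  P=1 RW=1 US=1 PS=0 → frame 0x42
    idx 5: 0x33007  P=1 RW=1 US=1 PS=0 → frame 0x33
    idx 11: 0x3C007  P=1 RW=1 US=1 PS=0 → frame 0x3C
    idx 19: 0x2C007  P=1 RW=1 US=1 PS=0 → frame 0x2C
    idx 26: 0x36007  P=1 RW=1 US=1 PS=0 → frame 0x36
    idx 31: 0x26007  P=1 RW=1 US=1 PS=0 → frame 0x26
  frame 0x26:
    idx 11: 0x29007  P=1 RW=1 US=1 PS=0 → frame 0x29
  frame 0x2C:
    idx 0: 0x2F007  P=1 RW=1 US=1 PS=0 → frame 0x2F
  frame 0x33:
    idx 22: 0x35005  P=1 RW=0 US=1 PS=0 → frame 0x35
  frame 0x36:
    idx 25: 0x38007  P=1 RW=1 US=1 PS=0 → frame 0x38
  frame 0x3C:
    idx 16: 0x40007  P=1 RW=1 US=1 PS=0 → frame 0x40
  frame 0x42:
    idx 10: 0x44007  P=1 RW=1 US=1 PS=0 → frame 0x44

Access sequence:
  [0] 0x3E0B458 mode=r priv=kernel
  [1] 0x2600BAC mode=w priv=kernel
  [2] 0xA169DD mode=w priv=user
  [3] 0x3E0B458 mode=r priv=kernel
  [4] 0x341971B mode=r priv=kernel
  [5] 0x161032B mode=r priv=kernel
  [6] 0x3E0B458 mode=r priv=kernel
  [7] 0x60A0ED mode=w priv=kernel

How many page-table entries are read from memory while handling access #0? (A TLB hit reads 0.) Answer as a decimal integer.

Trace:
#0 VA=0x3E0B458 (r,kernel):
  lvl0: tbl 0x23, slot 31 ⇒ 0x26007 (P1/RW1/US1/PS0)
  lvl1: tbl 0x26, slot 11 ⇒ 0x29007 (P1/RW1/US1/PS0)
  → PA=0x29458  (2 entries read)
#1 VA=0x2600BAC (w,kernel):
  lvl0: tbl 0x23, slot 19 ⇒ 0x2C007 (P1/RW1/US1/PS0)
  lvl1: tbl 0x2C, slot 0 ⇒ 0x2F007 (P1/RW1/US1/PS0)
  → PA=0x2FBAC  (2 entries read)
#2 VA=0xA169DD (w,user):
  lvl0: tbl 0x23, slot 5 ⇒ 0x33007 (P1/RW1/US1/PS0)
  lvl1: tbl 0x33, slot 22 ⇒ 0x35005 (P1/RW0/US1/PS0)
  ⇒ fault: PROTECTION_VIOLATION  — 2 lookups
#3 VA=0x3E0B458 (r,kernel):
  TLB hit vpn=0x3E0B → PA=0x29458
#4 VA=0x341971B (r,kernel):
  lvl0: tbl 0x23, slot 26 ⇒ 0x36007 (P1/RW1/US1/PS0)
  lvl1: tbl 0x36, slot 25 ⇒ 0x38007 (P1/RW1/US1/PS0)
  → PA=0x3871B  (2 entries read)
#5 VA=0x161032B (r,kernel):
  lvl0: tbl 0x23, slot 11 ⇒ 0x3C007 (P1/RW1/US1/PS0)
  lvl1: tbl 0x3C, slot 16 ⇒ 0x40007 (P1/RW1/US1/PS0)
  → PA=0x4032B  (2 entries read)
#6 VA=0x3E0B458 (r,kernel):
  TLB hit vpn=0x3E0B → PA=0x29458
#7 VA=0x60A0ED (w,kernel):
  lvl0: tbl 0x23, slot 3 ⇒ 0x42007 (P1/RW1/US1/PS0)
  lvl1: tbl 0x42, slot 10 ⇒ 0x44007 (P1/RW1/US1/PS0)
  → PA=0x440ED  (2 entries read)

Entries read for #0: 2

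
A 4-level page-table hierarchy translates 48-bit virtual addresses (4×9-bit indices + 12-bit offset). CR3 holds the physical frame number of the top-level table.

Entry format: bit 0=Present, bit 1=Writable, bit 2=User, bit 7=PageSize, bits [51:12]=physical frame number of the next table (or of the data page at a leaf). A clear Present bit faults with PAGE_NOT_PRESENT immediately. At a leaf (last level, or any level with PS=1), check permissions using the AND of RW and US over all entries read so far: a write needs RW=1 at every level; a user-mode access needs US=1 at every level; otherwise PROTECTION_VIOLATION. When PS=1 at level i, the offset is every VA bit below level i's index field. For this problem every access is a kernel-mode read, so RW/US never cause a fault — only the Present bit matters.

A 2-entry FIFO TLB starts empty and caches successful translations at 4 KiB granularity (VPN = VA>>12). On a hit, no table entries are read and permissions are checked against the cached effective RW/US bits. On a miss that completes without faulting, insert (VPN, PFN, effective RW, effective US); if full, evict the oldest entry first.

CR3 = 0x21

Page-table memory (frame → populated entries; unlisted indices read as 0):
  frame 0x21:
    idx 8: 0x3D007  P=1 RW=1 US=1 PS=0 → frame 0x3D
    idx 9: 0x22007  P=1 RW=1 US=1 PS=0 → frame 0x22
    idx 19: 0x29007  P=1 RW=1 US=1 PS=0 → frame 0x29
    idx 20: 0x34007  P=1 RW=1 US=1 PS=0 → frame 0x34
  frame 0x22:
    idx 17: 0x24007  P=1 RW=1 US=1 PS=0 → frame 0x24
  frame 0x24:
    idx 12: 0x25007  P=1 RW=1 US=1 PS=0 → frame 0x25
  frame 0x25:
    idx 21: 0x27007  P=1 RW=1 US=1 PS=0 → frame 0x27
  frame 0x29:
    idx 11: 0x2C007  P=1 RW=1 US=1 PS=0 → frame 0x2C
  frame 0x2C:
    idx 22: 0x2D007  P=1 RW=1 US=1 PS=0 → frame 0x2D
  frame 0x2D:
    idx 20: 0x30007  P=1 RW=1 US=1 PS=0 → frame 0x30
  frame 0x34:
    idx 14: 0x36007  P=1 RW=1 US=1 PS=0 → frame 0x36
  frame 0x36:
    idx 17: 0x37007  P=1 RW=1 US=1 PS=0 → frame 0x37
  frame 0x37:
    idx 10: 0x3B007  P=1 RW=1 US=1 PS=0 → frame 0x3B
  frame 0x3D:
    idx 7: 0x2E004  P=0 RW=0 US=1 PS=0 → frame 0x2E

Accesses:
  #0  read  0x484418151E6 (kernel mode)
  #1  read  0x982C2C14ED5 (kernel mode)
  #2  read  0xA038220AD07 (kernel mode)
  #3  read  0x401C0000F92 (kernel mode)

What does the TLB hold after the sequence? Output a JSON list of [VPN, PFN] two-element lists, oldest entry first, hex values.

Trace:
#0 VA=0x484418151E6 (r,kernel):
  [0] read 0x21 idx=9: raw=0x22007 flags P=1 W=1 U=1 S=0
  [1] read 0x22 idx=17: raw=0x24007 flags P=1 W=1 U=1 S=0
  [2] read 0x24 idx=12: raw=0x25007 flags P=1 W=1 U=1 S=0
  [3] read 0x25 idx=21: raw=0x27007 flags P=1 W=1 U=1 S=0
  ⇒ phys 0x271E6  [4 reads]
#1 VA=0x982C2C14ED5 (r,kernel):
  [0] read 0x21 idx=19: raw=0x29007 flags P=1 W=1 U=1 S=0
  [1] read 0x29 idx=11: raw=0x2C007 flags P=1 W=1 U=1 S=0
  [2] read 0x2C idx=22: raw=0x2D007 flags P=1 W=1 U=1 S=0
  [3] read 0x2D idx=20: raw=0x30007 flags P=1 W=1 U=1 S=0
  ⇒ phys 0x30ED5  [4 reads]
#2 VA=0xA038220AD07 (r,kernel):
  [0] read 0x21 idx=20: raw=0x34007 flags P=1 W=1 U=1 S=0
  [1] read 0x34 idx=14: raw=0x36007 flags P=1 W=1 U=1 S=0
  [2] read 0x36 idx=17: raw=0x37007 flags P=1 W=1 U=1 S=0
  [3] read 0x37 idx=10: raw=0x3B007 flags P=1 W=1 U=1 S=0
  ⇒ phys 0x3BD07  [4 reads]
#3 VA=0x401C0000F92 (r,kernel):
  [0] read 0x21 idx=8: raw=0x3D007 flags P=1 W=1 U=1 S=0
  [1] read 0x3D idx=7: raw=0x2E004 flags P=0 W=0 U=1 S=0
  → PAGE_NOT_PRESENT  (2 entries read)

TLB: [["0x982C2C14", "0x30"], ["0xA038220A", "0x3B"]]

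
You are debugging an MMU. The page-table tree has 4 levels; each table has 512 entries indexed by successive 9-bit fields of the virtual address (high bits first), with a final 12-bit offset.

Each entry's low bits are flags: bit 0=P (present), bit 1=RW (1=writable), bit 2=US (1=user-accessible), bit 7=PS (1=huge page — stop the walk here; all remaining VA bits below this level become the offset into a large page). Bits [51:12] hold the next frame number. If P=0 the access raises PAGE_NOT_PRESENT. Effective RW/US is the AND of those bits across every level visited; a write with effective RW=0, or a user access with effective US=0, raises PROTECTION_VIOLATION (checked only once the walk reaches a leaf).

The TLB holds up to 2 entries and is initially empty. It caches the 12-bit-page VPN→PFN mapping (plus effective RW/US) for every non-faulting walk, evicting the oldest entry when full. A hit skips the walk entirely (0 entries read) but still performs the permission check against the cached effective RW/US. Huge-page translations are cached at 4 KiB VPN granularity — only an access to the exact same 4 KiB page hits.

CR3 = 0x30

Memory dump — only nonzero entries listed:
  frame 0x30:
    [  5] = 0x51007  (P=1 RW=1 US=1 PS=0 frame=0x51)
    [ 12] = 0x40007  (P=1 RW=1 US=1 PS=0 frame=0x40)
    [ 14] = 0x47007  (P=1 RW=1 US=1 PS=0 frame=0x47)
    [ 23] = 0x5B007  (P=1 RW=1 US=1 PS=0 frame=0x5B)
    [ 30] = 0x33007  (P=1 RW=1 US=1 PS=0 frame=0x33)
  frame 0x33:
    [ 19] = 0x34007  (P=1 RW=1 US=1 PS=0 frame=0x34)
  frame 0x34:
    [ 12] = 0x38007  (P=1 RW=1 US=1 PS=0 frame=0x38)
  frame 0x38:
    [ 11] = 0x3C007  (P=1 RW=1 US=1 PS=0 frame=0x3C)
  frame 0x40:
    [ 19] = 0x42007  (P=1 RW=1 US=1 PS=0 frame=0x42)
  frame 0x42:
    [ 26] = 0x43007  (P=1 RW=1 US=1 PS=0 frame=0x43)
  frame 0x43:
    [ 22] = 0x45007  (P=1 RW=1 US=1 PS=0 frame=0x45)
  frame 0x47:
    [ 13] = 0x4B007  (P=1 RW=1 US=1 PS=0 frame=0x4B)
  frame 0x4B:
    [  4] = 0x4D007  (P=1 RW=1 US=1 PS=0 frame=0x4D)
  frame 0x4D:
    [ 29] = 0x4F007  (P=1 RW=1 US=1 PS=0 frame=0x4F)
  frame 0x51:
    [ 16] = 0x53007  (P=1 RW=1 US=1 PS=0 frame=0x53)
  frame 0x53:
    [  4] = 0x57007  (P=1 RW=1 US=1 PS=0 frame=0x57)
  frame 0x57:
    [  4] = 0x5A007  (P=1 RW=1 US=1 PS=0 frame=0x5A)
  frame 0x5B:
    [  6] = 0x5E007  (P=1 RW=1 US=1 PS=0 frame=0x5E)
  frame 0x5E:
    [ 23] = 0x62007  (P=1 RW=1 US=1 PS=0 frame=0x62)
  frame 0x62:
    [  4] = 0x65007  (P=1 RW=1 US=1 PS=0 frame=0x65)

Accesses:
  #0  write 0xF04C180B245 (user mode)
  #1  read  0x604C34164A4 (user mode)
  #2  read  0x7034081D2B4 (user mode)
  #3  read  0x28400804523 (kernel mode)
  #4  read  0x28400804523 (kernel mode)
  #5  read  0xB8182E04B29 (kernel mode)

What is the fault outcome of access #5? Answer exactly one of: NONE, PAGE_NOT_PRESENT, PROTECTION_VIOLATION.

Per-access translation:
#0 VA=0xF04C180B245 (w,user):
  [0] read 0x30 idx=30: raw=0x33007 flags P=1 W=1 U=1 S=0
  [1] read 0x33 idx=19: raw=0x34007 flags P=1 W=1 U=1 S=0
  [2] read 0x34 idx=12: raw=0x38007 flags P=1 W=1 U=1 S=0
  [3] read 0x38 idx=11: raw=0x3C007 flags P=1 W=1 U=1 S=0
  ✓ 0x3C245  — 4 lookups
#1 VA=0x604C34164A4 (r,user):
  [0] read 0x30 idx=12: raw=0x40007 flags P=1 W=1 U=1 S=0
  [1] read 0x40 idx=19: raw=0x42007 flags P=1 W=1 U=1 S=0
  [2] read 0x42 idx=26: raw=0x43007 flags P=1 W=1 U=1 S=0
  [3] read 0x43 idx=22: raw=0x45007 flags P=1 W=1 U=1 S=0
  ✓ 0x454A4  — 4 lookups
#2 VA=0x7034081D2B4 (r,user):
  [0] read 0x30 idx=14: raw=0x47007 flags P=1 W=1 U=1 S=0
  [1] read 0x47 idx=13: raw=0x4B007 flags P=1 W=1 U=1 S=0
  [2] read 0x4B idx=4: raw=0x4D007 flags P=1 W=1 U=1 S=0
  [3] read 0x4D idx=29: raw=0x4F007 flags P=1 W=1 U=1 S=0
  ✓ 0x4F2B4  — 4 lookups
#3 VA=0x28400804523 (r,kernel):
  [0] read 0x30 idx=5: raw=0x51007 flags P=1 W=1 U=1 S=0
  [1] read 0x51 idx=16: raw=0x53007 flags P=1 W=1 U=1 S=0
  [2] read 0x53 idx=4: raw=0x57007 flags P=1 W=1 U=1 S=0
  [3] read 0x57 idx=4: raw=0x5A007 flags P=1 W=1 U=1 S=0
  ✓ 0x5A523  — 4 lookups
#4 VA=0x28400804523 (r,kernel):
  TLB hit vpn=0x28400804 → PA=0x5A523
#5 VA=0xB8182E04B29 (r,kernel):
  [0] read 0x30 idx=23: raw=0x5B007 flags P=1 W=1 U=1 S=0
  [1] read 0x5B idx=6: raw=0x5E007 flags P=1 W=1 U=1 S=0
  [2] read 0x5E idx=23: raw=0x62007 flags P=1 W=1 U=1 S=0
  [3] read 0x62 idx=4: raw=0x65007 flags P=1 W=1 U=1 S=0
  ✓ 0x65B29  — 4 lookups

Access #5 fault: NONE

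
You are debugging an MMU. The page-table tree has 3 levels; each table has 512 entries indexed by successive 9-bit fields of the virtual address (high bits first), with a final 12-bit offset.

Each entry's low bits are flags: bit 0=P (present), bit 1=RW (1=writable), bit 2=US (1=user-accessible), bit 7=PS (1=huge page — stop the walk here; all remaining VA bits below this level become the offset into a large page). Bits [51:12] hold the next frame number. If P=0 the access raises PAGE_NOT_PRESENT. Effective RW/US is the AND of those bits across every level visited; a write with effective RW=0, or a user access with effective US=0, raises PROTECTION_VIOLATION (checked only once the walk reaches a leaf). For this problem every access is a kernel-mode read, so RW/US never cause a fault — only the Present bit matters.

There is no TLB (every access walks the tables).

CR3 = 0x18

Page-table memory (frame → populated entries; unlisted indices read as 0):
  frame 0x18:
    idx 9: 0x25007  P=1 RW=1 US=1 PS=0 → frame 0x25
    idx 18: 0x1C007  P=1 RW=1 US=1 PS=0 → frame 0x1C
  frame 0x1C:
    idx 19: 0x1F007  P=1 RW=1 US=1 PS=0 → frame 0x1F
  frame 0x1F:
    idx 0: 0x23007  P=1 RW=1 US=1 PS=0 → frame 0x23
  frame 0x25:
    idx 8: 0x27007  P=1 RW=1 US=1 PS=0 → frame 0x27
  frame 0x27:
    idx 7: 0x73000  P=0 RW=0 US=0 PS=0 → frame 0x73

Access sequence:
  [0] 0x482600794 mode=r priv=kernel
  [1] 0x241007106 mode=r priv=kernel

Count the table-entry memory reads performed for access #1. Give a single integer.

Trace:
#0 VA=0x482600794 (r,kernel):
  L0: frame=0x18 idx=18 entry=0x1C007 [P=1 RW=1 US=1 PS=0]
  L1: frame=0x1C idx=19 entry=0x1F007 [P=1 RW=1 US=1 PS=0]
  L2: frame=0x1F idx=0 entry=0x23007 [P=1 RW=1 US=1 PS=0]
  → PA=0x23794  (3 entries read)
#1 VA=0x241007106 (r,kernel):
  L0: frame=0x18 idx=9 entry=0x25007 [P=1 RW=1 US=1 PS=0]
  L1: frame=0x25 idx=8 entry=0x27007 [P=1 RW=1 US=1 PS=0]
  L2: frame=0x27 idx=7 entry=0x73000 [P=0 RW=0 US=0 PS=0]
  ✗ PAGE_NOT_PRESENT  [3 reads]

Entries read for #1: 3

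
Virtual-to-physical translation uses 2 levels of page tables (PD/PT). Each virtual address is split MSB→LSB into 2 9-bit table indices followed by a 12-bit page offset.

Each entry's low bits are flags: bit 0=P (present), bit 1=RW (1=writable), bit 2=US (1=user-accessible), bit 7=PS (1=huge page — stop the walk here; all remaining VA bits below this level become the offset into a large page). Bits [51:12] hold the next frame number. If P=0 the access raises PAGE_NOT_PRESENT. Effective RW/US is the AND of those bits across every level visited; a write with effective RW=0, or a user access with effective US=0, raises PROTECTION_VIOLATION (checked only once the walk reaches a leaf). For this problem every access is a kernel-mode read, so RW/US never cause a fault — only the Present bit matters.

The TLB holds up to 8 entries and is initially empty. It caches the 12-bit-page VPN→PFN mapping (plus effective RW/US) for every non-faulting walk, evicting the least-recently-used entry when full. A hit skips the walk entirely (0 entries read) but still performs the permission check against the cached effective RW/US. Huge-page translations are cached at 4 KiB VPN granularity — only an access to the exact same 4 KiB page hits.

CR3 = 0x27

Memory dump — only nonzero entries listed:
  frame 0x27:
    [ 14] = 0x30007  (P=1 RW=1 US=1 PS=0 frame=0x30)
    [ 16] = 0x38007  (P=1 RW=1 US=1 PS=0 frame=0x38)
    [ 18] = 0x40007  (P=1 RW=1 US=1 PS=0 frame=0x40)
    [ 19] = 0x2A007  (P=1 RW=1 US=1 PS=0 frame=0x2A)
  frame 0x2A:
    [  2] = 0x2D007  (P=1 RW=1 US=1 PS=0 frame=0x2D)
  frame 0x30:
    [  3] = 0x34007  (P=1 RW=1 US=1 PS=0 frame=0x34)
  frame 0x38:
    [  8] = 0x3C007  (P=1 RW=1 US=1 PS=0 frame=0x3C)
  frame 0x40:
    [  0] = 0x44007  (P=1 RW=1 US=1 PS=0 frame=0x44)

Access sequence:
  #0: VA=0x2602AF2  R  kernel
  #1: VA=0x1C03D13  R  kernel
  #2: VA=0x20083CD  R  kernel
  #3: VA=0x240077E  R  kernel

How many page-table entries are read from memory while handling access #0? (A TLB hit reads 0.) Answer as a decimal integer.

Trace:
#0 VA=0x2602AF2 (r,kernel):
  [0] read 0x27 idx=19: raw=0x2A007 flags P=1 W=1 U=1 S=0
  [1] read 0x2A idx=2: raw=0x2D007 flags P=1 W=1 U=1 S=0
  → PA=0x2DAF2  (2 entries read)
#1 VA=0x1C03D13 (r,kernel):
  [0] read 0x27 idx=14: raw=0x30007 flags P=1 W=1 U=1 S=0
  [1] read 0x30 idx=3: raw=0x34007 flags P=1 W=1 U=1 S=0
  → PA=0x34D13  (2 entries read)
#2 VA=0x20083CD (r,kernel):
  [0] read 0x27 idx=16: raw=0x38007 flags P=1 W=1 U=1 S=0
  [1] read 0x38 idx=8: raw=0x3C007 flags P=1 W=1 U=1 S=0
  → PA=0x3C3CD  (2 entries read)
#3 VA=0x240077E (r,kernel):
  [0] read 0x27 idx=18: raw=0x40007 flags P=1 W=1 U=1 S=0
  [1] read 0x40 idx=0: raw=0x44007 flags P=1 W=1 U=1 S=0
  → PA=0x4477E  (2 entries read)

Entries read for #0: 2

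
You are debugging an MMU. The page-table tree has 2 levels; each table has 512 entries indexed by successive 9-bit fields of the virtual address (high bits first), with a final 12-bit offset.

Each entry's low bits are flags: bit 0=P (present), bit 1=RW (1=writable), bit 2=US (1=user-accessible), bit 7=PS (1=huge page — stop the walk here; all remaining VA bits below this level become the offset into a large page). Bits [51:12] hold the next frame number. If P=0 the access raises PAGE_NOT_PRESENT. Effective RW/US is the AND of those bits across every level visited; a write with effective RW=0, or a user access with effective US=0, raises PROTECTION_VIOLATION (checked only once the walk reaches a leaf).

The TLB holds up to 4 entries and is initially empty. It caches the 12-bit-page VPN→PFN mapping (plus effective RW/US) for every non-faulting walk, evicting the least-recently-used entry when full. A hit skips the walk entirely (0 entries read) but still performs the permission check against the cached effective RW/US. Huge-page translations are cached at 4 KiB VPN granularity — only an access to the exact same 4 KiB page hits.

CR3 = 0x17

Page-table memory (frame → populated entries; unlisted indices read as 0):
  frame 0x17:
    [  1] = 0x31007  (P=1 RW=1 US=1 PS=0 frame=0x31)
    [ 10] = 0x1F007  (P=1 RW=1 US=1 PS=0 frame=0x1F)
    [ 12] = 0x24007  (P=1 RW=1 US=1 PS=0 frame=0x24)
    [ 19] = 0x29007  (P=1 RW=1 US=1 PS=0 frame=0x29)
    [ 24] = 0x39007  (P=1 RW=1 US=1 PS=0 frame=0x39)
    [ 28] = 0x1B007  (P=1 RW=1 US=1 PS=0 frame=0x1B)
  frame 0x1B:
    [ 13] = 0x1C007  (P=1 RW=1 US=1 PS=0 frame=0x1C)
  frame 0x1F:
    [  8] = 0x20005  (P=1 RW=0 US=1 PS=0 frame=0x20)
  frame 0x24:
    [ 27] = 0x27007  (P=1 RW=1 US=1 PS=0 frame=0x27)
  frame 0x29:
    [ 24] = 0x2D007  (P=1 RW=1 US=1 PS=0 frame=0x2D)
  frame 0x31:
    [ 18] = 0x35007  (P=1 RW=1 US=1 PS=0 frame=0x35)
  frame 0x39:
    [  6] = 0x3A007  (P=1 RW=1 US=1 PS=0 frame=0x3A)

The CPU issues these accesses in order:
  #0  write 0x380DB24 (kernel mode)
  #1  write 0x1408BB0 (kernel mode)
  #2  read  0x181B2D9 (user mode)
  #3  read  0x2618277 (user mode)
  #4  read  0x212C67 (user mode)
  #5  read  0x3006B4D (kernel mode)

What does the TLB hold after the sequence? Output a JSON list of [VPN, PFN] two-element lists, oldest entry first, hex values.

Per-access translation:
#0 VA=0x380DB24 (w,kernel):
  lvl0: tbl 0x17, slot 28 ⇒ 0x1B007 (P1/RW1/US1/PS0)
  lvl1: tbl 0x1B, slot 13 ⇒ 0x1C007 (P1/RW1/US1/PS0)
  ⇒ phys 0x1CB24  [2 reads]
#1 VA=0x1408BB0 (w,kernel):
  lvl0: tbl 0x17, slot 10 ⇒ 0x1F007 (P1/RW1/US1/PS0)
  lvl1: tbl 0x1F, slot 8 ⇒ 0x20005 (P1/RW0/US1/PS0)
  ⇒ fault: PROTECTION_VIOLATION  — 2 lookups
#2 VA=0x181B2D9 (r,user):
  lvl0: tbl 0x17, slot 12 ⇒ 0x24007 (P1/RW1/US1/PS0)
  lvl1: tbl 0x24, slot 27 ⇒ 0x27007 (P1/RW1/US1/PS0)
  ⇒ phys 0x272D9  [2 reads]
#3 VA=0x2618277 (r,user):
  lvl0: tbl 0x17, slot 19 ⇒ 0x29007 (P1/RW1/US1/PS0)
  lvl1: tbl 0x29, slot 24 ⇒ 0x2D007 (P1/RW1/US1/PS0)
  ⇒ phys 0x2D277  [2 reads]
#4 VA=0x212C67 (r,user):
  lvl0: tbl 0x17, slot 1 ⇒ 0x31007 (P1/RW1/US1/PS0)
  lvl1: tbl 0x31, slot 18 ⇒ 0x35007 (P1/RW1/US1/PS0)
  ⇒ phys 0x35C67  [2 reads]
#5 VA=0x3006B4D (r,kernel):
  lvl0: tbl 0x17, slot 24 ⇒ 0x39007 (P1/RW1/US1/PS0)
  lvl1: tbl 0x39, slot 6 ⇒ 0x3A007 (P1/RW1/US1/PS0)
  ⇒ phys 0x3AB4D  [2 reads]

TLB: [["0x181B", "0x27"], ["0x2618", "0x2D"], ["0x212", "0x35"], ["0x3006", "0x3A"]]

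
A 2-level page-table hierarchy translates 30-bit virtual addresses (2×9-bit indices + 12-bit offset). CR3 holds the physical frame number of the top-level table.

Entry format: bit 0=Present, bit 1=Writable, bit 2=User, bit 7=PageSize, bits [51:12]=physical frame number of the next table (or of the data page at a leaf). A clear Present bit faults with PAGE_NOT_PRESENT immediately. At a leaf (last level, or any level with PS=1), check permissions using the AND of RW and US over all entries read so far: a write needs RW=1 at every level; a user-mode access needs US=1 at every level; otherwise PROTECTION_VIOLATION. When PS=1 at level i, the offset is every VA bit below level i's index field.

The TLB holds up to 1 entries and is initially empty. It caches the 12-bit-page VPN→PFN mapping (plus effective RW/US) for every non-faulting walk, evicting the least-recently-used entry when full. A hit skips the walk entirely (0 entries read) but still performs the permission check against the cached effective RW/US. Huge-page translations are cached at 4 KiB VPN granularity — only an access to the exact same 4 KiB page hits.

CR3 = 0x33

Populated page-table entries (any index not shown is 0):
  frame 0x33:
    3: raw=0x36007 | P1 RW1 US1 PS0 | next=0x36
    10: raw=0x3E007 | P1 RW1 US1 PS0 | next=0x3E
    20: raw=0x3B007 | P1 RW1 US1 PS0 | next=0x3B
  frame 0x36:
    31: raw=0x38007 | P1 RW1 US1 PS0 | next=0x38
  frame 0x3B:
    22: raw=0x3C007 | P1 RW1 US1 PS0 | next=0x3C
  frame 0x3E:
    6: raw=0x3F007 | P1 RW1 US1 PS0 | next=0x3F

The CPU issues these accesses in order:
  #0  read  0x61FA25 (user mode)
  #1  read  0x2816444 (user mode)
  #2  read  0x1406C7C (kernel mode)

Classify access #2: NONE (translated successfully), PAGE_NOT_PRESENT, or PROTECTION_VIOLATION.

Trace:
#0 VA=0x61FA25 (r,user):
  L0 @0x33[3] → 0x36007  P=1,RW=1,US=1,PS=0
  L1 @0x36[31] → 0x38007  P=1,RW=1,US=1,PS=0
  ⇒ phys 0x38A25  [2 reads]
#1 VA=0x2816444 (r,user):
  L0 @0x33[20] → 0x3B007  P=1,RW=1,US=1,PS=0
  L1 @0x3B[22] → 0x3C007  P=1,RW=1,US=1,PS=0
  ⇒ phys 0x3C444  [2 reads]
#2 VA=0x1406C7C (r,kernel):
  L0 @0x33[10] → 0x3E007  P=1,RW=1,US=1,PS=0
  L1 @0x3E[6] → 0x3F007  P=1,RW=1,US=1,PS=0
  ⇒ phys 0x3FC7C  [2 reads]

Access #2 fault: NONE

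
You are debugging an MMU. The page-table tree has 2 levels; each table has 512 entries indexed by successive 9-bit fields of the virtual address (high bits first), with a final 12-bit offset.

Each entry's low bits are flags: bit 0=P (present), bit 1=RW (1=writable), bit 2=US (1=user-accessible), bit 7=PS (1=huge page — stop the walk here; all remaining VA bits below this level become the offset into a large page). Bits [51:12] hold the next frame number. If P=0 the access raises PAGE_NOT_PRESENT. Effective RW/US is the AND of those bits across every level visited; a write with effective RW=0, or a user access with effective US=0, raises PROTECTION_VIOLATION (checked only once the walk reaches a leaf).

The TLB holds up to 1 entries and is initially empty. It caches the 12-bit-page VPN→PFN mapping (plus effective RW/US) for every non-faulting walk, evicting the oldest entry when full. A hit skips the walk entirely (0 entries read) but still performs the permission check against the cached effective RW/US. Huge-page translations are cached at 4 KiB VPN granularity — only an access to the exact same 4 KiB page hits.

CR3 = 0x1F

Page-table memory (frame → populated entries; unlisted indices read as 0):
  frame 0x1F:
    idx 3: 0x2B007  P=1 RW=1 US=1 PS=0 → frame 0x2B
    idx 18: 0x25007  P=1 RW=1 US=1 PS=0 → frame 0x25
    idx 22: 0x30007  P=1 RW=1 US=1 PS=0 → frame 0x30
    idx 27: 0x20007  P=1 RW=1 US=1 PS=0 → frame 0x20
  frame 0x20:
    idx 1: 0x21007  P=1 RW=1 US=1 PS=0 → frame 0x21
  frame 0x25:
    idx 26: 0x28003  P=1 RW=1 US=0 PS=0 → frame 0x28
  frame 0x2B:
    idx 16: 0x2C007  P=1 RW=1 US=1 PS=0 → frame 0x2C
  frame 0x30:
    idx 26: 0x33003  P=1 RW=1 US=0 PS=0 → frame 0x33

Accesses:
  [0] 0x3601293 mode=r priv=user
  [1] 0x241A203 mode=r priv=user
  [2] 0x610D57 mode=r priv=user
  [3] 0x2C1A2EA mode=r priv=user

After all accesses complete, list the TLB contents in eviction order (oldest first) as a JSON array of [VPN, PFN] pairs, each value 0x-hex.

Per-access translation:
#0 VA=0x3601293 (r,user):
  [0] read 0x1F idx=27: raw=0x20007 flags P=1 W=1 U=1 S=0
  [1] read 0x20 idx=1: raw=0x21007 flags P=1 W=1 U=1 S=0
  ⇒ phys 0x21293  [2 reads]
#1 VA=0x241A203 (r,user):
  [0] read 0x1F idx=18: raw=0x25007 flags P=1 W=1 U=1 S=0
  [1] read 0x25 idx=26: raw=0x28003 flags P=1 W=1 U=0 S=0
  ✗ PROTECTION_VIOLATION  [2 reads]
#2 VA=0x610D57 (r,user):
  [0] read 0x1F idx=3: raw=0x2B007 flags P=1 W=1 U=1 S=0
  [1] read 0x2B idx=16: raw=0x2C007 flags P=1 W=1 U=1 S=0
  ⇒ phys 0x2CD57  [2 reads]
#3 VA=0x2C1A2EA (r,user):
  [0] read 0x1F idx=22: raw=0x30007 flags P=1 W=1 U=1 S=0
  [1] read 0x30 idx=26: raw=0x33003 flags P=1 W=1 U=0 S=0
  ✗ PROTECTION_VIOLATION  [2 reads]

TLB: [["0x610", "0x2C"]]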